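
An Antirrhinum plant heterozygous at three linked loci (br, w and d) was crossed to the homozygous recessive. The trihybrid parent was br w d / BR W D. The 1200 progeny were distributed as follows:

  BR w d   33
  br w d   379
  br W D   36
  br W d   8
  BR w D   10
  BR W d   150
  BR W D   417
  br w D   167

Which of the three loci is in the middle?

The two rarest classes, br W d and BR w D, are the double crossovers. Comparing them with the parentals, only the w allele has switched, so w is the middle locus and the order is br – w – d.

w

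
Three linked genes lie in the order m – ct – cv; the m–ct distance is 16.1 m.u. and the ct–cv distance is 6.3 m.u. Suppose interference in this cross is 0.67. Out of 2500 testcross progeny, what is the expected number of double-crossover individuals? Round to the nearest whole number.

8

Map distances give recombination frequencies of 0.161 and 0.063 for the two intervals.
With interference 0.67 (so coincidence = 0.33), expected double-crossover frequency = 0.161 × 0.063 × 0.33 = 0.00335.
Expected number = 0.00335 × 2500 = 8.37 ≈ 8.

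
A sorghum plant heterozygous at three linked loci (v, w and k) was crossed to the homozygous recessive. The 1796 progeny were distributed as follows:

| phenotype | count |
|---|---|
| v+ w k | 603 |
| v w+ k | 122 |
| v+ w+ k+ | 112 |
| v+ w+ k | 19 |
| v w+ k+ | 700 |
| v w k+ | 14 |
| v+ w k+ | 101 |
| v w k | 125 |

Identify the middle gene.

The two most frequent reciprocal classes, v+ w k and v w+ k+, are the parental types, so the F1 was v+ w k / v w+ k+.
The two rarest classes, v+ w+ k and v w k+, are the double crossovers. Comparing them with the parentals, only the w allele has switched, so w is the middle locus and the order is v – w – k.

w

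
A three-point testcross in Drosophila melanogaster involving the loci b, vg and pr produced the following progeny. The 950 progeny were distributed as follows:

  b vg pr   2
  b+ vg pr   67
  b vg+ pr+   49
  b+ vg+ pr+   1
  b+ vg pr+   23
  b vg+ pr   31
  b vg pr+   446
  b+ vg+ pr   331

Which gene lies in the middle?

pr

The two most frequent reciprocal classes, b+ vg+ pr and b vg pr+, are the parental types, so the F1 was b+ vg+ pr / b vg pr+.
The two rarest classes, b+ vg+ pr+ and b vg pr, are the double crossovers. Comparing them with the parentals, only the pr allele has switched, so pr is the middle locus and the order is vg – pr – b.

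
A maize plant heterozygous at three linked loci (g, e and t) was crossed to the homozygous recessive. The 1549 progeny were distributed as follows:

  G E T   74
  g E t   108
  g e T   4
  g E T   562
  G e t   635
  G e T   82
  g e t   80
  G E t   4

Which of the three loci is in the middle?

The two most frequent reciprocal classes, G e t and g E T, are the parental types, so the F1 was G e t / g E T.
The two rarest classes, G E t and g e T, are the double crossovers. Comparing them with the parentals, only the e allele has switched, so e is the middle locus and the order is g – e – t.

e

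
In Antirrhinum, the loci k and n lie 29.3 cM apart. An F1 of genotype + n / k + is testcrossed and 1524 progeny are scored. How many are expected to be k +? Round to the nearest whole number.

A map distance of 29.3 cM corresponds to a recombination frequency of 0.293.
The F1 is + n / k +, so k + is a parental gamete class with expected frequency (1 − r)/2 = 0.707/2 = 0.3535.
Expected number = 0.3535 × 1524 = 538.73 ≈ 539.

539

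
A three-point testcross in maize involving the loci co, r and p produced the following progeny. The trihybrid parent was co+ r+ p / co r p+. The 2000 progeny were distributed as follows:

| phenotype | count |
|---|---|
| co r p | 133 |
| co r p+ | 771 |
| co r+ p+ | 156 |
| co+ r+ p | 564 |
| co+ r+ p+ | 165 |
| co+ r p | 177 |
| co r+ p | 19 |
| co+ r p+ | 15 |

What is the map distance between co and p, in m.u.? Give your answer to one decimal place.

16.6 m.u.

The two rarest classes, co r+ p and co+ r p+, are the double crossovers. Comparing them with the parentals, only the co allele has switched, so co is the middle locus and the order is r – co – p.
Crossovers in the co–p interval produce the single-crossover classes co+ r+ p+ and co r p (165 + 133 = 298) plus the double crossovers (34).
RF(co–p) = (298 + 34) / 2000 = 332/2000 = 0.1660 → 16.6 m.u.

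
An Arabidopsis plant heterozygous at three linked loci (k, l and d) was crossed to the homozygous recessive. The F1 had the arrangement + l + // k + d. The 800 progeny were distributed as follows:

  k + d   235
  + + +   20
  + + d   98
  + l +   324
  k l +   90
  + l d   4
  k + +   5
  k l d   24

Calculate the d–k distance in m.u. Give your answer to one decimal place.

The two rarest classes, + l d and k + +, are the double crossovers. Comparing them with the parentals, only the d allele has switched, so d is the middle locus and the order is l – d – k.
Crossovers in the d–k interval produce the single-crossover classes k l + and + + d (90 + 98 = 188) plus the double crossovers (9).
RF(d–k) = (188 + 9) / 800 = 197/800 = 0.2462 → 24.6 m.u.

24.6 m.u.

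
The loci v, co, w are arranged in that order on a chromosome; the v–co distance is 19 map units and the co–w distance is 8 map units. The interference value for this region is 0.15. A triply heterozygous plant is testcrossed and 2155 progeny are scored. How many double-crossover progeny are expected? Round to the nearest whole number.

Map distances give recombination frequencies of 0.190 and 0.080 for the two intervals.
With interference 0.15 (so coincidence = 0.85), expected double-crossover frequency = 0.190 × 0.080 × 0.85 = 0.01292.
Expected number = 0.01292 × 2155 = 27.84 ≈ 28.

28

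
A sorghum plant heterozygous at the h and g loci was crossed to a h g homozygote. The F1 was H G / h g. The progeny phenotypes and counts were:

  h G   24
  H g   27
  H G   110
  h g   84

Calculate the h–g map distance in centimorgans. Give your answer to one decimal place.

The recombinant classes are H g and h G: 27 + 24 = 51.
Recombination frequency = 51/245 = 0.2082 ≈ 20.8%, i.e. 20.8 centimorgans.

20.8 centimorgans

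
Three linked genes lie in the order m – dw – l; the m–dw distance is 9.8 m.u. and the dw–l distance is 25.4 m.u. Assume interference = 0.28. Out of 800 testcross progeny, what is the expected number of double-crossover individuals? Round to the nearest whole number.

14

Map distances give recombination frequencies of 0.098 and 0.254 for the two intervals.
With interference 0.28 (so coincidence = 0.72), expected double-crossover frequency = 0.098 × 0.254 × 0.72 = 0.01792.
Expected number = 0.01792 × 800 = 14.34 ≈ 14.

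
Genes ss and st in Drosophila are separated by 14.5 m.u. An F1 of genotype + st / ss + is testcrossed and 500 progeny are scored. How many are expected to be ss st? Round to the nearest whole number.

36

A map distance of 14.5 m.u. corresponds to a recombination frequency of 0.145.
The F1 is + st / ss +, so ss st is a recombinant gamete class with expected frequency r/2 = 0.145/2 = 0.0725.
Expected number = 0.0725 × 500 = 36.25 ≈ 36.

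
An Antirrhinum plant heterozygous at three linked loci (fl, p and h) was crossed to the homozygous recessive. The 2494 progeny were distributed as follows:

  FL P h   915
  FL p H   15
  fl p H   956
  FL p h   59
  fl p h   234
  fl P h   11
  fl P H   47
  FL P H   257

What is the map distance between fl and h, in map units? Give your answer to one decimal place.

The two most frequent reciprocal classes, FL P h and fl p H, are the parental types, so the F1 was FL P h / fl p H.
The two rarest classes, fl P h and FL p H, are the double crossovers. Comparing them with the parentals, only the fl allele has switched, so fl is the middle locus and the order is p – fl – h.
Crossovers in the fl–h interval produce the single-crossover classes FL P H and fl p h (257 + 234 = 491) plus the double crossovers (26).
RF(fl–h) = (491 + 26) / 2494 = 517/2494 = 0.2073 → 20.7 map units.

20.7 map units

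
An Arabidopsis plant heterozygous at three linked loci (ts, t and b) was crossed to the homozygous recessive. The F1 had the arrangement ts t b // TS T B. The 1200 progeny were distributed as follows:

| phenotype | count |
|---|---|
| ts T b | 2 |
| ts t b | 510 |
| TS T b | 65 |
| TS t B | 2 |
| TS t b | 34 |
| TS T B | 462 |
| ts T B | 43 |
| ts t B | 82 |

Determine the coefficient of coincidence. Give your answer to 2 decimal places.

0.39

The two rarest classes, ts T b and TS t B, are the double crossovers. Comparing them with the parentals, only the t allele has switched, so t is the middle locus and the order is ts – t – b.
ts–t: (77 + 4)/1200 = 0.0675; t–b: (147 + 4)/1200 = 0.1258.
Expected DCO frequency = 0.0675 × 0.1258 ≈ 0.00849; observed = 4/1200 ≈ 0.00333.
Coefficient of coincidence = 0.00333/0.00849 ≈ 0.39.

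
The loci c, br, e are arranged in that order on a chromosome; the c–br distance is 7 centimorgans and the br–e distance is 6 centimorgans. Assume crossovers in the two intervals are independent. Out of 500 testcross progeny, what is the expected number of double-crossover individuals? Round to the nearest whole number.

Map distances give recombination frequencies of 0.070 and 0.060 for the two intervals.
With no interference, expected double-crossover frequency = 0.070 × 0.060 = 0.00420.
Expected number = 0.00420 × 500 = 2.10 ≈ 2.

2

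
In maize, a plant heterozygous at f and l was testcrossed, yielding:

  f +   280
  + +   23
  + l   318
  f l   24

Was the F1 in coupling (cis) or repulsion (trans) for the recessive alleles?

The two most frequent classes are + l (318) and f + (280); these are the parental (non-recombinant) types.
So the F1 carried + l on one chromosome and f + on the other — the recessive alleles are on opposite chromosomes (trans / repulsion).

trans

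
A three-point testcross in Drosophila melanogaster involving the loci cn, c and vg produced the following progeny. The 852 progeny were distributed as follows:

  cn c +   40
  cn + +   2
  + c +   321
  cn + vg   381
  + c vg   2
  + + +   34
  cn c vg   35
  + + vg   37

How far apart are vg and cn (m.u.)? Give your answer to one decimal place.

9.5 m.u.

The two most frequent reciprocal classes, + c + and cn + vg, are the parental types, so the F1 was + c + / cn + vg.
The two rarest classes, + c vg and cn + +, are the double crossovers. Comparing them with the parentals, only the vg allele has switched, so vg is the middle locus and the order is cn – vg – c.
Crossovers in the cn–vg interval produce the single-crossover classes cn c + and + + vg (40 + 37 = 77) plus the double crossovers (4).
RF(cn–vg) = (77 + 4) / 852 = 81/852 = 0.0951 → 9.5 m.u.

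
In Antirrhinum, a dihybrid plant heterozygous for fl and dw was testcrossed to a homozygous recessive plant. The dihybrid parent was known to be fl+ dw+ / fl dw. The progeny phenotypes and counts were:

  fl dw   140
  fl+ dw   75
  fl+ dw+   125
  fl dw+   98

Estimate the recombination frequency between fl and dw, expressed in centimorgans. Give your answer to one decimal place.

39.5 centimorgans

The recombinant classes are fl+ dw and fl dw+: 75 + 98 = 173.
Recombination frequency = 173/438 = 0.3950 ≈ 39.5%, i.e. 39.5 centimorgans.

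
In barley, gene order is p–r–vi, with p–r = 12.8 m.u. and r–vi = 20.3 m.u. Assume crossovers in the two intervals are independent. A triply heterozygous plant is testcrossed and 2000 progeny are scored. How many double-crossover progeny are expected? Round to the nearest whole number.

Map distances give recombination frequencies of 0.128 and 0.203 for the two intervals.
With no interference, expected double-crossover frequency = 0.128 × 0.203 = 0.02598.
Expected number = 0.02598 × 2000 = 51.97 ≈ 52.

52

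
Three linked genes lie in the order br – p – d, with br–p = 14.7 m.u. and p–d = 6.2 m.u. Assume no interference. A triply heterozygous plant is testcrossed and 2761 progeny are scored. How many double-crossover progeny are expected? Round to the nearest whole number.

Map distances give recombination frequencies of 0.147 and 0.062 for the two intervals.
With no interference, expected double-crossover frequency = 0.147 × 0.062 = 0.00911.
Expected number = 0.00911 × 2761 = 25.16 ≈ 25.

25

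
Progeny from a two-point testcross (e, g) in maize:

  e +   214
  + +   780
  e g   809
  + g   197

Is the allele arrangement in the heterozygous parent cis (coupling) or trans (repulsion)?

cis

The two most frequent classes are + + (780) and e g (809); these are the parental (non-recombinant) types.
So the F1 carried + + on one chromosome and e g on the other — the recessive alleles are on the same chromosome (cis / coupling).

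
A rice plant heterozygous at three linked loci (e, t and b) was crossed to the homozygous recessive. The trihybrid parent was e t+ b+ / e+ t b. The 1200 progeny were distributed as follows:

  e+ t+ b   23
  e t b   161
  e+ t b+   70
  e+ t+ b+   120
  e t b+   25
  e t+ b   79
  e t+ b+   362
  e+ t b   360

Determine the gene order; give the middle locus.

t

The two rarest classes, e t b+ and e+ t+ b, are the double crossovers. Comparing them with the parentals, only the t allele has switched, so t is the middle locus and the order is e – t – b.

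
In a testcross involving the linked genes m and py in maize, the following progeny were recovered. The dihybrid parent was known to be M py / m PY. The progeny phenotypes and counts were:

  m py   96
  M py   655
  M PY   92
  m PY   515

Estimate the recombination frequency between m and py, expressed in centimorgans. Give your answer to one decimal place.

13.8 centimorgans

The recombinant classes are M PY and m py: 92 + 96 = 188.
Recombination frequency = 188/1358 = 0.1384 ≈ 13.8%, i.e. 13.8 centimorgans.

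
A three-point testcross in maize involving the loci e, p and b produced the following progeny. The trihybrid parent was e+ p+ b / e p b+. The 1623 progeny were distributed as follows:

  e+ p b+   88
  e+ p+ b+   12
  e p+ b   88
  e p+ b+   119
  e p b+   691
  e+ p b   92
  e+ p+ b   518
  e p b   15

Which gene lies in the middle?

b

The two rarest classes, e+ p+ b+ and e p b, are the double crossovers. Comparing them with the parentals, only the b allele has switched, so b is the middle locus and the order is e – b – p.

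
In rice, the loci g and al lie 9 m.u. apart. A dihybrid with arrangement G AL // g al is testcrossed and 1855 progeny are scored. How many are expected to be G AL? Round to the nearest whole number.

844

A map distance of 9 m.u. corresponds to a recombination frequency of 0.090.
The F1 is G AL / g al, so G AL is a parental gamete class with expected frequency (1 − r)/2 = 0.910/2 = 0.4550.
Expected number = 0.4550 × 1855 = 844.02 ≈ 844.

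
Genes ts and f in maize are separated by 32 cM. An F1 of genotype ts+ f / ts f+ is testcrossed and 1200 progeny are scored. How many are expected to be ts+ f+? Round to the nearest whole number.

192

A map distance of 32 cM corresponds to a recombination frequency of 0.320.
The F1 is ts+ f / ts f+, so ts+ f+ is a recombinant gamete class with expected frequency r/2 = 0.320/2 = 0.1600.
Expected number = 0.1600 × 1200 = 192.00 ≈ 192.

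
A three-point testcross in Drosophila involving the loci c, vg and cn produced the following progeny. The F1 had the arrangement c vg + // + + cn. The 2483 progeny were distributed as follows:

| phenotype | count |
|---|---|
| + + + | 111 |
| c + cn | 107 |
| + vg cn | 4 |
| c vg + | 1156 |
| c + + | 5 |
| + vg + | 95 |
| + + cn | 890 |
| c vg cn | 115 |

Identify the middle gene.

The two rarest classes, c + + and + vg cn, are the double crossovers. Comparing them with the parentals, only the vg allele has switched, so vg is the middle locus and the order is c – vg – cn.

vg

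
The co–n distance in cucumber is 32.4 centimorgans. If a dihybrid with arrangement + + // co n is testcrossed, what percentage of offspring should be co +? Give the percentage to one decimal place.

16.2%

A map distance of 32.4 centimorgans corresponds to a recombination frequency of 0.324.
The F1 is + + / co n, so co + is a recombinant gamete class with expected frequency r/2 = 0.324/2 = 0.1620.
That is 0.1620 = 16.2% of the progeny.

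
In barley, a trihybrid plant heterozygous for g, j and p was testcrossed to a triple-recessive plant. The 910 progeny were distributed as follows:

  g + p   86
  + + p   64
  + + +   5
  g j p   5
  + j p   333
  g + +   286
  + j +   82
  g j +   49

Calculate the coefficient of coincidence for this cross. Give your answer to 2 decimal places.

0.42

The two most frequent reciprocal classes, + j p and g + +, are the parental types, so the F1 was + j p / g + +.
The two rarest classes, g j p and + + +, are the double crossovers. Comparing them with the parentals, only the g allele has switched, so g is the middle locus and the order is p – g – j.
p–g: (168 + 10)/910 = 0.1956; g–j: (113 + 10)/910 = 0.1352.
Expected DCO frequency = 0.1956 × 0.1352 ≈ 0.02645; observed = 10/910 ≈ 0.01099.
Coefficient of coincidence = 0.01099/0.02645 ≈ 0.42.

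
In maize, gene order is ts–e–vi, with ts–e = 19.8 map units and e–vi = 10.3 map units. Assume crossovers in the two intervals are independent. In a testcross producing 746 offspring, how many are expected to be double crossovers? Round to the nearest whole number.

Map distances give recombination frequencies of 0.198 and 0.103 for the two intervals.
With no interference, expected double-crossover frequency = 0.198 × 0.103 = 0.02039.
Expected number = 0.02039 × 746 = 15.21 ≈ 15.

15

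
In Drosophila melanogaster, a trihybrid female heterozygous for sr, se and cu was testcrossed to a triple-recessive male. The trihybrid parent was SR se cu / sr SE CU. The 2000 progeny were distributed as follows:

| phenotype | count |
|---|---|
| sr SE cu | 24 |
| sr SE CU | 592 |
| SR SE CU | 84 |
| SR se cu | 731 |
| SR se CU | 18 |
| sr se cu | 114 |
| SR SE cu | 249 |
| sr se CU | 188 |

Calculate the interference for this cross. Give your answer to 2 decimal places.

0.27

The two rarest classes, SR se CU and sr SE cu, are the double crossovers. Comparing them with the parentals, only the cu allele has switched, so cu is the middle locus and the order is se – cu – sr.
se–cu: (437 + 42)/2000 = 0.2395; cu–sr: (198 + 42)/2000 = 0.1200.
Expected DCO frequency = 0.2395 × 0.1200 ≈ 0.02874; observed = 42/2000 ≈ 0.02100.
Coefficient of coincidence = 0.02100/0.02874 ≈ 0.73; interference = 1 − 0.73 = 0.27.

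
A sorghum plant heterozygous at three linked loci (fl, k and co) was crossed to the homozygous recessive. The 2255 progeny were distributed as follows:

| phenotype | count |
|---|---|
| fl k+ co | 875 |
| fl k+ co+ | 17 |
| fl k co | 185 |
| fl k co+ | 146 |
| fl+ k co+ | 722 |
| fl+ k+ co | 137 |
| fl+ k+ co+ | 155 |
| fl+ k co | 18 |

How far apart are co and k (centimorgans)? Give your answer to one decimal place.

16.6 centimorgans

The two most frequent reciprocal classes, fl k+ co and fl+ k co+, are the parental types, so the F1 was fl k+ co / fl+ k co+.
The two rarest classes, fl k+ co+ and fl+ k co, are the double crossovers. Comparing them with the parentals, only the co allele has switched, so co is the middle locus and the order is fl – co – k.
Crossovers in the co–k interval produce the single-crossover classes fl k co and fl+ k+ co+ (185 + 155 = 340) plus the double crossovers (35).
RF(co–k) = (340 + 35) / 2255 = 375/2255 = 0.1663 → 16.6 centimorgans.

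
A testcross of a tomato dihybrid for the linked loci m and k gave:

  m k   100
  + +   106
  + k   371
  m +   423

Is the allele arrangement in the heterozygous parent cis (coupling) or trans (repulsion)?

The two most frequent classes are + k (371) and m + (423); these are the parental (non-recombinant) types.
So the F1 carried + k on one chromosome and m + on the other — the recessive alleles are on opposite chromosomes (trans / repulsion).

trans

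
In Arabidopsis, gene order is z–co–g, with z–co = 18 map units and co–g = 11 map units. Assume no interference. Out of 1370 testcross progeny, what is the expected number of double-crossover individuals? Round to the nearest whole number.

Map distances give recombination frequencies of 0.180 and 0.110 for the two intervals.
With no interference, expected double-crossover frequency = 0.180 × 0.110 = 0.01980.
Expected number = 0.01980 × 1370 = 27.13 ≈ 27.

27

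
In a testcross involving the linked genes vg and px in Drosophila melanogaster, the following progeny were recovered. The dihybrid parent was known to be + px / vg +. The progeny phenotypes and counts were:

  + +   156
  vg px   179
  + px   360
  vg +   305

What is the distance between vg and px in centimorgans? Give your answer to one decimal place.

The recombinant classes are + + and vg px: 156 + 179 = 335.
Recombination frequency = 335/1000 = 0.3350 ≈ 33.5%, i.e. 33.5 centimorgans.

33.5 centimorgans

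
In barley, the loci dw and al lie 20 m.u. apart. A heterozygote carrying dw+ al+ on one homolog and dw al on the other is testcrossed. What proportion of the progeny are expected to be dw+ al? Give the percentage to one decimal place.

10.0%

A map distance of 20 m.u. corresponds to a recombination frequency of 0.200.
The F1 is dw+ al+ / dw al, so dw+ al is a recombinant gamete class with expected frequency r/2 = 0.200/2 = 0.1000.
That is 0.1000 = 10.0% of the progeny.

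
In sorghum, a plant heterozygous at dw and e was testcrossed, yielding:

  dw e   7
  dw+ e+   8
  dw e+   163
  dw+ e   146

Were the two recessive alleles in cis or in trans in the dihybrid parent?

The two most frequent classes are dw+ e (146) and dw e+ (163); these are the parental (non-recombinant) types.
So the F1 carried dw+ e on one chromosome and dw e+ on the other — the recessive alleles are on opposite chromosomes (trans / repulsion).

trans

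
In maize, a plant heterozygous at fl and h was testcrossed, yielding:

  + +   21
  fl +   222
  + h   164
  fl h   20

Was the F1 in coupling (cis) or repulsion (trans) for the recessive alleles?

trans

The two most frequent classes are + h (164) and fl + (222); these are the parental (non-recombinant) types.
So the F1 carried + h on one chromosome and fl + on the other — the recessive alleles are on opposite chromosomes (trans / repulsion).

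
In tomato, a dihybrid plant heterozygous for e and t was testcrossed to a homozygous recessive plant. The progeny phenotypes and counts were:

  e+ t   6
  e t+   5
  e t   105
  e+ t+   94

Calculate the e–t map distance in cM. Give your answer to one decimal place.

5.2 cM

The two most frequent classes, e+ t+ (94) and e t (105), are the parental types, so the F1 was e+ t+ / e t.
The recombinant classes are e+ t and e t+: 6 + 5 = 11.
Recombination frequency = 11/210 = 0.0524 ≈ 5.2%, i.e. 5.2 cM.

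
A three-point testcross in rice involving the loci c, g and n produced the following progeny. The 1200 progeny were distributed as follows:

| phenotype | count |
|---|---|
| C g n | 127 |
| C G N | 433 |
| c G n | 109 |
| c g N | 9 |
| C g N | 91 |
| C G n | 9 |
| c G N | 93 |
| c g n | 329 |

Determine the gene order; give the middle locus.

The two most frequent reciprocal classes, C G N and c g n, are the parental types, so the F1 was C G N / c g n.
The two rarest classes, C G n and c g N, are the double crossovers. Comparing them with the parentals, only the n allele has switched, so n is the middle locus and the order is c – n – g.

n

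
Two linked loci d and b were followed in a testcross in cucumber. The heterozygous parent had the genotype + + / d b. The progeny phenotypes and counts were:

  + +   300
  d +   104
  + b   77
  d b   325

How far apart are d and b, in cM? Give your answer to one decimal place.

22.5 cM

The recombinant classes are + b and d +: 77 + 104 = 181.
Recombination frequency = 181/806 = 0.2246 ≈ 22.5%, i.e. 22.5 cM.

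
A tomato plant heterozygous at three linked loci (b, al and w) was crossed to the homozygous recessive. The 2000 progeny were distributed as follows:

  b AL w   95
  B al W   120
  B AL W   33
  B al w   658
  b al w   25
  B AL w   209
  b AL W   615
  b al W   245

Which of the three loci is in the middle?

b

The two most frequent reciprocal classes, B al w and b AL W, are the parental types, so the F1 was B al w / b AL W.
The two rarest classes, b al w and B AL W, are the double crossovers. Comparing them with the parentals, only the b allele has switched, so b is the middle locus and the order is al – b – w.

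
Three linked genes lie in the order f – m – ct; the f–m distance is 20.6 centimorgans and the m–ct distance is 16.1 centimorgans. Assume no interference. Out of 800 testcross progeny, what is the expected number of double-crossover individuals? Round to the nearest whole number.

Map distances give recombination frequencies of 0.206 and 0.161 for the two intervals.
With no interference, expected double-crossover frequency = 0.206 × 0.161 = 0.03317.
Expected number = 0.03317 × 800 = 26.53 ≈ 27.

27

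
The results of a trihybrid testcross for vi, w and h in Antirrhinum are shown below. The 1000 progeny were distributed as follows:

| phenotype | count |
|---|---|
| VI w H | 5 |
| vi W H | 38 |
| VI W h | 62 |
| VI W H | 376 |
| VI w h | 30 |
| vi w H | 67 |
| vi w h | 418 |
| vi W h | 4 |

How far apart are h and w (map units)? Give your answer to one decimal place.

The two most frequent reciprocal classes, vi w h and VI W H, are the parental types, so the F1 was vi w h / VI W H.
The two rarest classes, vi W h and VI w H, are the double crossovers. Comparing them with the parentals, only the w allele has switched, so w is the middle locus and the order is h – w – vi.
Crossovers in the h–w interval produce the single-crossover classes vi w H and VI W h (67 + 62 = 129) plus the double crossovers (9).
RF(h–w) = (129 + 9) / 1000 = 138/1000 = 0.1380 → 13.8 map units.

13.8 map units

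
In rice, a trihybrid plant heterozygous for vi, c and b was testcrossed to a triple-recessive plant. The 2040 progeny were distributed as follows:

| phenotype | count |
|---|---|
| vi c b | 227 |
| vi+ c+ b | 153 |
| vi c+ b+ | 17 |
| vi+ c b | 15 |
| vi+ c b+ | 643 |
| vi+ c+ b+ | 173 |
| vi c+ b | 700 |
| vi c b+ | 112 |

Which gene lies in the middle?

b

The two most frequent reciprocal classes, vi+ c b+ and vi c+ b, are the parental types, so the F1 was vi+ c b+ / vi c+ b.
The two rarest classes, vi+ c b and vi c+ b+, are the double crossovers. Comparing them with the parentals, only the b allele has switched, so b is the middle locus and the order is c – b – vi.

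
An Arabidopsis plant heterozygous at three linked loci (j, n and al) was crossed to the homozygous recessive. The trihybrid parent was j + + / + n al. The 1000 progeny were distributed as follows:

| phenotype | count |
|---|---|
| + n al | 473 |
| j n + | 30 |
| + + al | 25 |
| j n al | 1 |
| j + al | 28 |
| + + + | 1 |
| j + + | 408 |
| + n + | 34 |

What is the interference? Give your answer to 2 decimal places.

0.45

The two rarest classes, + + + and j n al, are the double crossovers. Comparing them with the parentals, only the j allele has switched, so j is the middle locus and the order is n – j – al.
n–j: (55 + 2)/1000 = 0.0570; j–al: (62 + 2)/1000 = 0.0640.
Expected DCO frequency = 0.0570 × 0.0640 ≈ 0.00365; observed = 2/1000 ≈ 0.00200.
Coefficient of coincidence = 0.00200/0.00365 ≈ 0.55; interference = 1 − 0.55 = 0.45.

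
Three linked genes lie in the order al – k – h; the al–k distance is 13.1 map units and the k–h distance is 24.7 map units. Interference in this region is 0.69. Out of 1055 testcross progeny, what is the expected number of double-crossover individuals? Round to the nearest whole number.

11

Map distances give recombination frequencies of 0.131 and 0.247 for the two intervals.
With interference 0.69 (so coincidence = 0.31), expected double-crossover frequency = 0.131 × 0.247 × 0.31 = 0.01003.
Expected number = 0.01003 × 1055 = 10.58 ≈ 11.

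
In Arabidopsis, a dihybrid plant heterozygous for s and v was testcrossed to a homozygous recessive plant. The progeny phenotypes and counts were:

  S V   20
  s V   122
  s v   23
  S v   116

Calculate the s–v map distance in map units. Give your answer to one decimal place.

15.3 map units

The two most frequent classes, S v (116) and s V (122), are the parental types, so the F1 was S v / s V.
The recombinant classes are S V and s v: 20 + 23 = 43.
Recombination frequency = 43/281 = 0.1530 ≈ 15.3%, i.e. 15.3 map units.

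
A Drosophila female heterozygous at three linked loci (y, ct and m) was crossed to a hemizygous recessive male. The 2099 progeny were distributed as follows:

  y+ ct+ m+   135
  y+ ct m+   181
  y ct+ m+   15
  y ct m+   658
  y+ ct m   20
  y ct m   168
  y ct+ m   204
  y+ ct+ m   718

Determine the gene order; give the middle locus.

ct

The two most frequent reciprocal classes, y+ ct+ m and y ct m+, are the parental types, so the F1 was y+ ct+ m / y ct m+.
The two rarest classes, y+ ct m and y ct+ m+, are the double crossovers. Comparing them with the parentals, only the ct allele has switched, so ct is the middle locus and the order is m – ct – y.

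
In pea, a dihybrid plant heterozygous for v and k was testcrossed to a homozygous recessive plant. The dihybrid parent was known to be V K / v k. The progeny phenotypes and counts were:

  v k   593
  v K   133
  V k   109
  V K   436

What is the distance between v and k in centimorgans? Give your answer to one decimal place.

19.0 centimorgans

The recombinant classes are V k and v K: 109 + 133 = 242.
Recombination frequency = 242/1271 = 0.1904 ≈ 19.0%, i.e. 19.0 centimorgans.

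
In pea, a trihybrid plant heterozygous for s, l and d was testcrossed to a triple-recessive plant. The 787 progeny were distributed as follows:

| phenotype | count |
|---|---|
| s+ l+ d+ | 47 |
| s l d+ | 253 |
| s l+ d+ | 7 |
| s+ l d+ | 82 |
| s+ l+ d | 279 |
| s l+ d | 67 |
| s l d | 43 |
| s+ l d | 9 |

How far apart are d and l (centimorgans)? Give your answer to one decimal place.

The two most frequent reciprocal classes, s l d+ and s+ l+ d, are the parental types, so the F1 was s l d+ / s+ l+ d.
The two rarest classes, s l+ d+ and s+ l d, are the double crossovers. Comparing them with the parentals, only the l allele has switched, so l is the middle locus and the order is d – l – s.
Crossovers in the d–l interval produce the single-crossover classes s l d and s+ l+ d+ (43 + 47 = 90) plus the double crossovers (16).
RF(d–l) = (90 + 16) / 787 = 106/787 = 0.1347 → 13.5 centimorgans.

13.5 centimorgans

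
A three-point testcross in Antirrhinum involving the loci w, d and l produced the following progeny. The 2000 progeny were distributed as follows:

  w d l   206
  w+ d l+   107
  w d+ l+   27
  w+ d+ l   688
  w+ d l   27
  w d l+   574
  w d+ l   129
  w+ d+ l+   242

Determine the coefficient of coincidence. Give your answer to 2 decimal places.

0.74

The two most frequent reciprocal classes, w d l+ and w+ d+ l, are the parental types, so the F1 was w d l+ / w+ d+ l.
The two rarest classes, w d+ l+ and w+ d l, are the double crossovers. Comparing them with the parentals, only the d allele has switched, so d is the middle locus and the order is w – d – l.
w–d: (236 + 54)/2000 = 0.1450; d–l: (448 + 54)/2000 = 0.2510.
Expected DCO frequency = 0.1450 × 0.2510 ≈ 0.03639; observed = 54/2000 ≈ 0.02700.
Coefficient of coincidence = 0.02700/0.03639 ≈ 0.74.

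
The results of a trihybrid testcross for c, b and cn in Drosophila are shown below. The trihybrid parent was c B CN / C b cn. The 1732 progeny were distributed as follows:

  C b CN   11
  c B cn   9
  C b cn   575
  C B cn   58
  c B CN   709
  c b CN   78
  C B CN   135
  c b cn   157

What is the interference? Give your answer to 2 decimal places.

The two rarest classes, c B cn and C b CN, are the double crossovers. Comparing them with the parentals, only the cn allele has switched, so cn is the middle locus and the order is c – cn – b.
c–cn: (292 + 20)/1732 = 0.1801; cn–b: (136 + 20)/1732 = 0.0901.
Expected DCO frequency = 0.1801 × 0.0901 ≈ 0.01623; observed = 20/1732 ≈ 0.01155.
Coefficient of coincidence = 0.01155/0.01623 ≈ 0.71; interference = 1 − 0.71 = 0.29.

0.29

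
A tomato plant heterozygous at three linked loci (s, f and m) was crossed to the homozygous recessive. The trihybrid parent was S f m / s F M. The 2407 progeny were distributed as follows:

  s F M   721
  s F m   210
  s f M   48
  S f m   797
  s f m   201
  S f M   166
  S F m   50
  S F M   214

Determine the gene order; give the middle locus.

f

The two rarest classes, S F m and s f M, are the double crossovers. Comparing them with the parentals, only the f allele has switched, so f is the middle locus and the order is s – f – m.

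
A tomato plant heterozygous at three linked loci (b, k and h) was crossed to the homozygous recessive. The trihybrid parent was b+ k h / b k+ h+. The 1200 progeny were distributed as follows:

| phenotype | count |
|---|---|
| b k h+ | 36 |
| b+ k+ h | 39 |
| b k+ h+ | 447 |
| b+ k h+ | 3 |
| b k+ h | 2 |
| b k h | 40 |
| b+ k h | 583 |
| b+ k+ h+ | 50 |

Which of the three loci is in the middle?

The two rarest classes, b+ k h+ and b k+ h, are the double crossovers. Comparing them with the parentals, only the h allele has switched, so h is the middle locus and the order is k – h – b.

h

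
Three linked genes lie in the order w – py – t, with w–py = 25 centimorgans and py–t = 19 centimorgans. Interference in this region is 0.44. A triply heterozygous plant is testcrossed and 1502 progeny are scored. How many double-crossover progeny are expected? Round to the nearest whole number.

40

Map distances give recombination frequencies of 0.250 and 0.190 for the two intervals.
With interference 0.44 (so coincidence = 0.56), expected double-crossover frequency = 0.250 × 0.190 × 0.56 = 0.02660.
Expected number = 0.02660 × 1502 = 39.95 ≈ 40.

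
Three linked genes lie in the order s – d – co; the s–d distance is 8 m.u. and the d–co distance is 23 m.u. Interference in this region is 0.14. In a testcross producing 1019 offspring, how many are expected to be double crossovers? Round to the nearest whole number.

16

Map distances give recombination frequencies of 0.080 and 0.230 for the two intervals.
With interference 0.14 (so coincidence = 0.86), expected double-crossover frequency = 0.080 × 0.230 × 0.86 = 0.01582.
Expected number = 0.01582 × 1019 = 16.12 ≈ 16.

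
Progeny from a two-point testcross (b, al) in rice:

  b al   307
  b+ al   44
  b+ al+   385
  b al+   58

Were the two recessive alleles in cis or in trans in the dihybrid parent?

The two most frequent classes are b+ al+ (385) and b al (307); these are the parental (non-recombinant) types.
So the F1 carried b+ al+ on one chromosome and b al on the other — the recessive alleles are on the same chromosome (cis / coupling).

cis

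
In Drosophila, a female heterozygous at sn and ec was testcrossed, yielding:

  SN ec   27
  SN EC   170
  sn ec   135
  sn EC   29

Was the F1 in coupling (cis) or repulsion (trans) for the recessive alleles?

cis

The two most frequent classes are SN EC (170) and sn ec (135); these are the parental (non-recombinant) types.
So the F1 carried SN EC on one chromosome and sn ec on the other — the recessive alleles are on the same chromosome (cis / coupling).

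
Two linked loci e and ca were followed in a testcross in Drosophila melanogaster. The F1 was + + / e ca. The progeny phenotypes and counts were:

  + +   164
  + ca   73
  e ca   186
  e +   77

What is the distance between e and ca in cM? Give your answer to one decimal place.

The recombinant classes are + ca and e +: 73 + 77 = 150.
Recombination frequency = 150/500 = 0.3000 ≈ 30.0%, i.e. 30.0 cM.

30.0 cM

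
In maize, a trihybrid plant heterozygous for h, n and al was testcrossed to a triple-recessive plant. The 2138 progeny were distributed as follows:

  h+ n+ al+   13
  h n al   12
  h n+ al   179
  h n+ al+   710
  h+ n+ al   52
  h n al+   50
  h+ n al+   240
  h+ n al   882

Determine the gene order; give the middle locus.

The two most frequent reciprocal classes, h+ n al and h n+ al+, are the parental types, so the F1 was h+ n al / h n+ al+.
The two rarest classes, h n al and h+ n+ al+, are the double crossovers. Comparing them with the parentals, only the h allele has switched, so h is the middle locus and the order is n – h – al.

h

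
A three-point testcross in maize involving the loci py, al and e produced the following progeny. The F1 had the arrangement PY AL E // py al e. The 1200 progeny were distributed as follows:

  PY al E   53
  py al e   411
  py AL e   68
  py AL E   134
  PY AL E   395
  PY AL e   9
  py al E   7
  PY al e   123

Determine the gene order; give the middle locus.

e

The two rarest classes, PY AL e and py al E, are the double crossovers. Comparing them with the parentals, only the e allele has switched, so e is the middle locus and the order is py – e – al.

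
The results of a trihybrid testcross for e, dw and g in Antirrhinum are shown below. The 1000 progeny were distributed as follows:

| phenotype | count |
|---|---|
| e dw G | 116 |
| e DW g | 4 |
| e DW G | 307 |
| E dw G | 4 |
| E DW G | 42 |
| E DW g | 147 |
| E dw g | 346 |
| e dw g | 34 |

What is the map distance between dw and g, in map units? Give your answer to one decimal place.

27.1 map units

The two most frequent reciprocal classes, e DW G and E dw g, are the parental types, so the F1 was e DW G / E dw g.
The two rarest classes, e DW g and E dw G, are the double crossovers. Comparing them with the parentals, only the g allele has switched, so g is the middle locus and the order is e – g – dw.
Crossovers in the g–dw interval produce the single-crossover classes e dw G and E DW g (116 + 147 = 263) plus the double crossovers (8).
RF(g–dw) = (263 + 8) / 1000 = 271/1000 = 0.2710 → 27.1 map units.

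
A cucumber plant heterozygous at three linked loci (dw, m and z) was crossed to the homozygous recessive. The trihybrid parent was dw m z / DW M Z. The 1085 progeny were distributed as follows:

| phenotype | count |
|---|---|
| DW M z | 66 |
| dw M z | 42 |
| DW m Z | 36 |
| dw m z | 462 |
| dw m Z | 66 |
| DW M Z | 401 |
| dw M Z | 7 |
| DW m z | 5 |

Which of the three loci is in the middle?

The two rarest classes, DW m z and dw M Z, are the double crossovers. Comparing them with the parentals, only the dw allele has switched, so dw is the middle locus and the order is z – dw – m.

dw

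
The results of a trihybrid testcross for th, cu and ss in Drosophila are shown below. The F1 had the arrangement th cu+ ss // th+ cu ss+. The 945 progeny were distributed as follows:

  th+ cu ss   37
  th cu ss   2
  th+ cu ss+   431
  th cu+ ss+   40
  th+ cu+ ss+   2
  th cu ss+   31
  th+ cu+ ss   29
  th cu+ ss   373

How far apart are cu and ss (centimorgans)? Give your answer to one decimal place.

The two rarest classes, th cu ss and th+ cu+ ss+, are the double crossovers. Comparing them with the parentals, only the cu allele has switched, so cu is the middle locus and the order is ss – cu – th.
Crossovers in the ss–cu interval produce the single-crossover classes th cu+ ss+ and th+ cu ss (40 + 37 = 77) plus the double crossovers (4).
RF(ss–cu) = (77 + 4) / 945 = 81/945 = 0.0857 → 8.6 centimorgans.

8.6 centimorgans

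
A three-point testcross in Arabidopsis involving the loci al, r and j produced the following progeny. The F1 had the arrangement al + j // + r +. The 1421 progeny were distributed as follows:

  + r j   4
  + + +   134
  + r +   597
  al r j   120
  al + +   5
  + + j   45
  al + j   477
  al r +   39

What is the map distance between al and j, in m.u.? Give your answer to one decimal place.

The two rarest classes, al + + and + r j, are the double crossovers. Comparing them with the parentals, only the j allele has switched, so j is the middle locus and the order is al – j – r.
Crossovers in the al–j interval produce the single-crossover classes + + j and al r + (45 + 39 = 84) plus the double crossovers (9).
RF(al–j) = (84 + 9) / 1421 = 93/1421 = 0.0654 → 6.5 m.u.

6.5 m.u.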